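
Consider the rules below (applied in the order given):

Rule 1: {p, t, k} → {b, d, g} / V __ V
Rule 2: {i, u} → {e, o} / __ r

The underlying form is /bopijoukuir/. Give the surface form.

Rule 1 (intervocalic voicing): /p/ is a voiceless stop between vowels /o/ and /i/, so it voices to [b]. /k/ is a voiceless stop between vowels /u/ and /u/, so it voices to [g]. /bopijoukuir/ → bobijouguir.
Rule 2 (pre-rhotic lowering): /i/ is a high vowel immediately before /r/, so it lowers to [e]. /bobijouguir/ → bobijouguer.

bobijouguer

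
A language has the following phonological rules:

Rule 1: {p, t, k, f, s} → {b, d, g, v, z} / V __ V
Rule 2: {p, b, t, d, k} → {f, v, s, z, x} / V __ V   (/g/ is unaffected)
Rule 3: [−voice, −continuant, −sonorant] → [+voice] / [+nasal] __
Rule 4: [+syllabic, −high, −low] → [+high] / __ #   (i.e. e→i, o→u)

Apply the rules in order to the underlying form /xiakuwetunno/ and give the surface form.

xiaguwezunnu

Rule 1 (intervocalic voicing): /k/ is a voiceless obstruent between vowels /a/ and /u/, so it voices to [g]. /t/ is a voiceless obstruent between vowels /e/ and /u/, so it voices to [d]. /xiakuwetunno/ → xiaguwedunno.
Rule 2 (intervocalic spirantization): /d/ is a stop between vowels /e/ and /u/, so it spirantizes to the fricative [z]. /xiaguwedunno/ → xiaguwezunno.
Rule 3 (post-nasal voicing): no segment meets the environment; /xiaguwezunno/ is unchanged.
Rule 4 (final vowel raising): /o/ is a mid vowel in word-final position, so it raises to [u]. /xiaguwezunno/ → xiaguwezunnu.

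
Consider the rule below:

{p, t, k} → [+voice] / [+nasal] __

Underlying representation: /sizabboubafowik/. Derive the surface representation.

No segment of /sizabboubafowik/ meets the structural description of the rule, so the form surfaces unchanged.

sizabboubafowik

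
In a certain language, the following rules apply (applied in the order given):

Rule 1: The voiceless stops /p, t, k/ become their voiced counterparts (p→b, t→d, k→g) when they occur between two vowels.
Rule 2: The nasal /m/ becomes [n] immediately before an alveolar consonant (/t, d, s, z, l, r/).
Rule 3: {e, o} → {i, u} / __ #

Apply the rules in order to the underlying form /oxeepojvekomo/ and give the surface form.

Rule 1 (intervocalic voicing): /p/ is a voiceless stop between vowels /e/ and /o/, so it voices to [b]. /k/ is a voiceless stop between vowels /e/ and /o/, so it voices to [g]. /oxeepojvekomo/ → oxeebojvegomo.
Rule 2 (nasal place assimilation): no segment meets the environment; /oxeebojvegomo/ is unchanged.
Rule 3 (final vowel raising): /o/ is a mid vowel in word-final position, so it raises to [u]. /oxeebojvegomo/ → oxeebojvegomu.

oxeebojvegomu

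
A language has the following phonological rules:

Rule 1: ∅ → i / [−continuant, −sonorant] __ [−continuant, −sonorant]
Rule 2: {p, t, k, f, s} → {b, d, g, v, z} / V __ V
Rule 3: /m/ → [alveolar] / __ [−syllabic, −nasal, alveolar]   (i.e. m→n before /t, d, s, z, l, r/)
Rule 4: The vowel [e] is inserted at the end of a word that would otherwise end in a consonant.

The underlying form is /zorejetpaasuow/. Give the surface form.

zorejedibaazuowe

Rule 1 (stop-cluster i-epenthesis): /t/ and /p/ form a stop–stop cluster, so [i] is inserted between them. /zorejetpaasuow/ → zorejetipaasuow.
Rule 2 (intervocalic voicing): /t/ is a voiceless obstruent between vowels /e/ and /i/, so it voices to [d]. /p/ is a voiceless obstruent between vowels /i/ and /a/, so it voices to [b]. /s/ is a voiceless obstruent between vowels /a/ and /u/, so it voices to [z]. /zorejetipaasuow/ → zorejedibaazuow.
Rule 3 (nasal place assimilation): no segment meets the environment; /zorejedibaazuow/ is unchanged.
Rule 4 (final e-epenthesis): the form ends in the consonant /w/, so [e] is inserted word-finally. /zorejedibaazuow/ → zorejedibaazuowe.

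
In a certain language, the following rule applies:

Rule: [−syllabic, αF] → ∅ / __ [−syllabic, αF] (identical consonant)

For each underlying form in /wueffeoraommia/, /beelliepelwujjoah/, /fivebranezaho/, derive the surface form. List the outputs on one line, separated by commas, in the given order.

/wueffeoraommia/: /ff/ is a geminate; the first /f/ deletes. /mm/ is a geminate; the first /m/ deletes. → [wuefeoraomia].
/beelliepelwujjoah/: /ll/ is a geminate; the first /l/ deletes. /jj/ is a geminate; the first /j/ deletes. → [beeliepelwujoah].
/fivebranezaho/: the rule's environment is not met; surfaces unchanged as [fivebranezaho].

wuefeoraomia, beeliepelwujoah, fivebranezaho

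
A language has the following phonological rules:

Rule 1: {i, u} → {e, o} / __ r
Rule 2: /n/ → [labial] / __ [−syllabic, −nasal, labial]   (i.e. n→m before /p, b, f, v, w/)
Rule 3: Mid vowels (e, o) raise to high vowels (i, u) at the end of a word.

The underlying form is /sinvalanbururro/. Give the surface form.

simvalambororru

Rule 1 (pre-rhotic lowering): /u/ is a high vowel immediately before /r/, so it lowers to [o]. /u/ is a high vowel immediately before /r/, so it lowers to [o]. /sinvalanbururro/ → sinvalanbororro.
Rule 2 (nasal place assimilation): /n/ precedes the labial consonant /v/, so it assimilates in place to [m]. /n/ precedes the labial consonant /b/, so it assimilates in place to [m]. /sinvalanbororro/ → simvalambororro.
Rule 3 (final vowel raising): /o/ is a mid vowel in word-final position, so it raises to [u]. /simvalambororro/ → simvalambororru.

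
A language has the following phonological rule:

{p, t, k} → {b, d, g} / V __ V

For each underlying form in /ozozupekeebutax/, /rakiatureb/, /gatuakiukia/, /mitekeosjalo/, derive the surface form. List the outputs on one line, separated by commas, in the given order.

/ozozupekeebutax/: /p/ is a voiceless stop between vowels /u/ and /e/, so it voices to [b]. /k/ is a voiceless stop between vowels /e/ and /e/, so it voices to [g]. /t/ is a voiceless stop between vowels /u/ and /a/, so it voices to [d]. → [ozozubegeebudax].
/rakiatureb/: /k/ is a voiceless stop between vowels /a/ and /i/, so it voices to [g]. /t/ is a voiceless stop between vowels /a/ and /u/, so it voices to [d]. → [ragiadureb].
/gatuakiukia/: /t/ is a voiceless stop between vowels /a/ and /u/, so it voices to [d]. /k/ is a voiceless stop between vowels /a/ and /i/, so it voices to [g]. /k/ is a voiceless stop between vowels /u/ and /i/, so it voices to [g]. → [gaduagiugia].
/mitekeosjalo/: /t/ is a voiceless stop between vowels /i/ and /e/, so it voices to [d]. /k/ is a voiceless stop between vowels /e/ and /e/, so it voices to [g]. → [midegeosjalo].

ozozubegeebudax, ragiadureb, gaduagiugia, midegeosjalo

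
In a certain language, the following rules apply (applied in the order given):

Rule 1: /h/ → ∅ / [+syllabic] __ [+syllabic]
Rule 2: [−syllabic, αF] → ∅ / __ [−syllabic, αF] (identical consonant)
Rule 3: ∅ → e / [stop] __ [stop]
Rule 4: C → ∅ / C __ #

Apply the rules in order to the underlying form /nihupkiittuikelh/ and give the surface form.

niupekiituikel

Rule 1 (intervocalic h-deletion): /h/ occurs between vowels /i/ and /u/, so it deletes. /nihupkiittuikelh/ → niupkiittuikelh.
Rule 2 (degemination): /tt/ is a geminate; the first /t/ deletes. /niupkiittuikelh/ → niupkiituikelh.
Rule 3 (stop-cluster e-epenthesis): /p/ and /k/ form a stop–stop cluster, so [e] is inserted between them. /niupkiituikelh/ → niupekiituikelh.
Rule 4 (final cluster simplification): /h/ is the second consonant of a word-final cluster /lh/, so it deletes. /niupekiituikelh/ → niupekiituikel.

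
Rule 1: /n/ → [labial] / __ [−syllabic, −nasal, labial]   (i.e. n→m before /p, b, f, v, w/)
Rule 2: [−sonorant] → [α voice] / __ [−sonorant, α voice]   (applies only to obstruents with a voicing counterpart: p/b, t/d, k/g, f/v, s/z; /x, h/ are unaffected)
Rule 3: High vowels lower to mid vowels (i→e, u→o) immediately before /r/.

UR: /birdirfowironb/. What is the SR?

Rule 1 (nasal place assimilation): /n/ precedes the labial consonant /b/, so it assimilates in place to [m]. /birdirfowironb/ → birdirfowiromb.
Rule 2 (regressive voicing assimilation): no segment meets the environment; /birdirfowiromb/ is unchanged.
Rule 3 (pre-rhotic lowering): /i/ is a high vowel immediately before /r/, so it lowers to [e]. /i/ is a high vowel immediately before /r/, so it lowers to [e]. /i/ is a high vowel immediately before /r/, so it lowers to [e]. /birdirfowiromb/ → berderfoweromb.

berderfoweromb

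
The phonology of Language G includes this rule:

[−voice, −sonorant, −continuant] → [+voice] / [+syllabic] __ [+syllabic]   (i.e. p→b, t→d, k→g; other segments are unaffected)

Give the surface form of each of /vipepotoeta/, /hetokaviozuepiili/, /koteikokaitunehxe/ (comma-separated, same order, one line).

/vipepotoeta/: /p/ is a voiceless stop between vowels /i/ and /e/, so it voices to [b]. /p/ is a voiceless stop between vowels /e/ and /o/, so it voices to [b]. /t/ is a voiceless stop between vowels /o/ and /o/, so it voices to [d]. /t/ is a voiceless stop between vowels /e/ and /a/, so it voices to [d]. → [vibebodoeda].
/hetokaviozuepiili/: /t/ is a voiceless stop between vowels /e/ and /o/, so it voices to [d]. /k/ is a voiceless stop between vowels /o/ and /a/, so it voices to [g]. /p/ is a voiceless stop between vowels /e/ and /i/, so it voices to [b]. → [hedogaviozuebiili].
/koteikokaitunehxe/: /t/ is a voiceless stop between vowels /o/ and /e/, so it voices to [d]. /k/ is a voiceless stop between vowels /i/ and /o/, so it voices to [g]. /k/ is a voiceless stop between vowels /o/ and /a/, so it voices to [g]. /t/ is a voiceless stop between vowels /i/ and /u/, so it voices to [d]. → [kodeigogaidunehxe].

vibebodoeda, hedogaviozuebiili, kodeigogaidunehxe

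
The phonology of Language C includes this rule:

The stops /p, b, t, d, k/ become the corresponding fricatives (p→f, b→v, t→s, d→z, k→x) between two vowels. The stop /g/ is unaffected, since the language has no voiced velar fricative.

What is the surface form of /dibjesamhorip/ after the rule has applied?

dibjesamhorip

No segment of /dibjesamhorip/ meets the structural description of the rule, so the form surfaces unchanged.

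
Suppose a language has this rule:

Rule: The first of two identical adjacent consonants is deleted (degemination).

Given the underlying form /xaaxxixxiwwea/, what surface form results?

xaaxixiwea

/xx/ is a geminate; the first /x/ deletes.
/xx/ is a geminate; the first /x/ deletes.
/ww/ is a geminate; the first /w/ deletes.
The other instances of /x/, /w/ do not occur in the required environment and remain unchanged.
Surface form: [xaaxixiwea].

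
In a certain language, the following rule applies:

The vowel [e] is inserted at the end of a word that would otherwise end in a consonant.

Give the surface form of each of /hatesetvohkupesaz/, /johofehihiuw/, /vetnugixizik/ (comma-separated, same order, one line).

hatesetvohkupesaze, johofehihiuwe, vetnugixizike

/hatesetvohkupesaz/: the form ends in the consonant /z/, so [e] is inserted word-finally. → [hatesetvohkupesaze].
/johofehihiuw/: the form ends in the consonant /w/, so [e] is inserted word-finally. → [johofehihiuwe].
/vetnugixizik/: the form ends in the consonant /k/, so [e] is inserted word-finally. → [vetnugixizike].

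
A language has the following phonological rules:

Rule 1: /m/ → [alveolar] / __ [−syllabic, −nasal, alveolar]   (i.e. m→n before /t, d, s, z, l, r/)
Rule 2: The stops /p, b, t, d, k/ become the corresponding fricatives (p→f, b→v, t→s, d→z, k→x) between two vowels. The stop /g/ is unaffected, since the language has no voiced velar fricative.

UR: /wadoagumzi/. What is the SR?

wazoagunzi

Rule 1 (nasal place assimilation): /m/ precedes the alveolar consonant /z/, so it assimilates in place to [n]. /wadoagumzi/ → wadoagunzi.
Rule 2 (intervocalic spirantization): /d/ is a stop between vowels /a/ and /o/, so it spirantizes to the fricative [z]. /wadoagunzi/ → wazoagunzi.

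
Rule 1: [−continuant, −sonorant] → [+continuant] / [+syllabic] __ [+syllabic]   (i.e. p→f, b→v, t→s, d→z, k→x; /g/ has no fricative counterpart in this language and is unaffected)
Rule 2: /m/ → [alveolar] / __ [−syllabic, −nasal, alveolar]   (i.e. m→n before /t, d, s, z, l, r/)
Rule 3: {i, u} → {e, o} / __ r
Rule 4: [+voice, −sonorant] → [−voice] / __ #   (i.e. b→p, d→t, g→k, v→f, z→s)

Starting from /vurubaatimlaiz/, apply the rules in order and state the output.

Rule 1 (intervocalic spirantization): /b/ is a stop between vowels /u/ and /a/, so it spirantizes to the fricative [v]. /t/ is a stop between vowels /a/ and /i/, so it spirantizes to the fricative [s]. /vurubaatimlaiz/ → vuruvaasimlaiz.
Rule 2 (nasal place assimilation): /m/ precedes the alveolar consonant /l/, so it assimilates in place to [n]. /vuruvaasimlaiz/ → vuruvaasinlaiz.
Rule 3 (pre-rhotic lowering): /u/ is a high vowel immediately before /r/, so it lowers to [o]. /vuruvaasinlaiz/ → voruvaasinlaiz.
Rule 4 (final devoicing): /z/ is a voiced obstruent in word-final position, so it devoices to [s]. /voruvaasinlaiz/ → voruvaasinlais.

voruvaasinlais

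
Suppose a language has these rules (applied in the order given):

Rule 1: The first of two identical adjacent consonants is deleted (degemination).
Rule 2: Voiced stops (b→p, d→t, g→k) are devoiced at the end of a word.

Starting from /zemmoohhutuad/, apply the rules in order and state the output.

zemoohutuat

Rule 1 (degemination): /mm/ is a geminate; the first /m/ deletes. /hh/ is a geminate; the first /h/ deletes. /zemmoohhutuad/ → zemoohutuad.
Rule 2 (final devoicing): /d/ is a voiced stop in word-final position, so it devoices to [t]. /zemoohutuad/ → zemoohutuat.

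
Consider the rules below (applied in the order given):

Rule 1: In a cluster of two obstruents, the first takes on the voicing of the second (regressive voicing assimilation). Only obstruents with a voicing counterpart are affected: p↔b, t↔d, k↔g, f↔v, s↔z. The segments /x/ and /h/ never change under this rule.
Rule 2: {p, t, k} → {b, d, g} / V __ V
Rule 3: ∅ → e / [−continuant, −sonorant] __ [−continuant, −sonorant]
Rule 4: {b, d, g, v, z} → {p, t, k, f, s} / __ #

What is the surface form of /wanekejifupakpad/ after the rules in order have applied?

Rule 1 (regressive voicing assimilation): no segment meets the environment; /wanekejifupakpad/ is unchanged.
Rule 2 (intervocalic voicing): /k/ is a voiceless stop between vowels /e/ and /e/, so it voices to [g]. /p/ is a voiceless stop between vowels /u/ and /a/, so it voices to [b]. /wanekejifupakpad/ → wanegejifubakpad.
Rule 3 (stop-cluster e-epenthesis): /k/ and /p/ form a stop–stop cluster, so [e] is inserted between them. /wanegejifubakpad/ → wanegejifubakepad.
Rule 4 (final devoicing): /d/ is a voiced obstruent in word-final position, so it devoices to [t]. /wanegejifubakepad/ → wanegejifubakepat.

wanegejifubakepat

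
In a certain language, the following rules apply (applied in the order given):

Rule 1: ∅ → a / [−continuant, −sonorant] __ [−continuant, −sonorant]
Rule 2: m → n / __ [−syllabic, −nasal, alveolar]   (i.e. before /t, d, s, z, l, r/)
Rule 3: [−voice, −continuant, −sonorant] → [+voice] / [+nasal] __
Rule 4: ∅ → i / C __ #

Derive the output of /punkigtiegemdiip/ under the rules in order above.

pungigatiegendiipi

Rule 1 (stop-cluster a-epenthesis): /g/ and /t/ form a stop–stop cluster, so [a] is inserted between them. /punkigtiegemdiip/ → punkigatiegemdiip.
Rule 2 (nasal place assimilation): /m/ precedes the alveolar consonant /d/, so it assimilates in place to [n]. /punkigatiegemdiip/ → punkigatiegendiip.
Rule 3 (post-nasal voicing): /k/ is a voiceless stop immediately after the nasal /n/, so it voices to [g]. /punkigatiegendiip/ → pungigatiegendiip.
Rule 4 (final i-epenthesis): the form ends in the consonant /p/, so [i] is inserted word-finally. /pungigatiegendiip/ → pungigatiegendiipi.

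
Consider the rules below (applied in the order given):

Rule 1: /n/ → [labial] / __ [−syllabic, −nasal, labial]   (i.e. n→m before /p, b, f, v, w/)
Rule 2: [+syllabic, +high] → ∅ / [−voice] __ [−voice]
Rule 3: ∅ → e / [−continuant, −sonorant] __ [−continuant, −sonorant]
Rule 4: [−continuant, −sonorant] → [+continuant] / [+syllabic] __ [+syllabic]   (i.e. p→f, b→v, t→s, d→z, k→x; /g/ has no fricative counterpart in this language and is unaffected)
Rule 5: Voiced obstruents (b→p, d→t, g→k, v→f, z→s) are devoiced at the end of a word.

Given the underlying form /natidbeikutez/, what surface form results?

Rule 1 (nasal place assimilation): no segment meets the environment; /natidbeikutez/ is unchanged.
Rule 2 (high vowel syncope): /u/ is a high vowel flanked by voiceless consonants /k/ and /t/, so it deletes. /natidbeikutez/ → natidbeiktez.
Rule 3 (stop-cluster e-epenthesis): /d/ and /b/ form a stop–stop cluster, so [e] is inserted between them. /k/ and /t/ form a stop–stop cluster, so [e] is inserted between them. /natidbeiktez/ → natidebeiketez.
Rule 4 (intervocalic spirantization): /t/ is a stop between vowels /a/ and /i/, so it spirantizes to the fricative [s]. /d/ is a stop between vowels /i/ and /e/, so it spirantizes to the fricative [z]. /b/ is a stop between vowels /e/ and /e/, so it spirantizes to the fricative [v]. /k/ is a stop between vowels /i/ and /e/, so it spirantizes to the fricative [x]. /t/ is a stop between vowels /e/ and /e/, so it spirantizes to the fricative [s]. /natidebeiketez/ → nasizeveixesez.
Rule 5 (final devoicing): /z/ is a voiced obstruent in word-final position, so it devoices to [s]. /nasizeveixesez/ → nasizeveixeses.

nasizeveixeses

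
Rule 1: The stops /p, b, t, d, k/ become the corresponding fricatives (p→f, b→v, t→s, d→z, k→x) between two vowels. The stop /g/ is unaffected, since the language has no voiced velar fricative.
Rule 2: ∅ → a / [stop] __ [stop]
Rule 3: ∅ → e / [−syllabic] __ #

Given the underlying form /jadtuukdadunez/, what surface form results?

jadatuukadazuneze

Rule 1 (intervocalic spirantization): /d/ is a stop between vowels /a/ and /u/, so it spirantizes to the fricative [z]. /jadtuukdadunez/ → jadtuukdazunez.
Rule 2 (stop-cluster a-epenthesis): /d/ and /t/ form a stop–stop cluster, so [a] is inserted between them. /k/ and /d/ form a stop–stop cluster, so [a] is inserted between them. /jadtuukdazunez/ → jadatuukadazunez.
Rule 3 (final e-epenthesis): the form ends in the consonant /z/, so [e] is inserted word-finally. /jadatuukadazunez/ → jadatuukadazuneze.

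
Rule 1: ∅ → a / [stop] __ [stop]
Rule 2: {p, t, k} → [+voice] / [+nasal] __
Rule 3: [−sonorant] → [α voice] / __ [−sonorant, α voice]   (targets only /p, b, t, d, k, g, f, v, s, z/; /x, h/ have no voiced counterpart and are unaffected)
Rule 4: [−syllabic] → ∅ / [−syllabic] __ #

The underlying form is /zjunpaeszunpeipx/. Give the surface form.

zjunbaezzunbeip

Rule 1 (stop-cluster a-epenthesis): no segment meets the environment; /zjunpaeszunpeipx/ is unchanged.
Rule 2 (post-nasal voicing): /p/ is a voiceless stop immediately after the nasal /n/, so it voices to [b]. /p/ is a voiceless stop immediately after the nasal /n/, so it voices to [b]. /zjunpaeszunpeipx/ → zjunbaeszunbeipx.
Rule 3 (regressive voicing assimilation): /s/ precedes the voiced obstruent /z/, so it voices to [z] by assimilation. /zjunbaeszunbeipx/ → zjunbaezzunbeipx.
Rule 4 (final cluster simplification): /x/ is the second consonant of a word-final cluster /px/, so it deletes. /zjunbaezzunbeipx/ → zjunbaezzunbeip.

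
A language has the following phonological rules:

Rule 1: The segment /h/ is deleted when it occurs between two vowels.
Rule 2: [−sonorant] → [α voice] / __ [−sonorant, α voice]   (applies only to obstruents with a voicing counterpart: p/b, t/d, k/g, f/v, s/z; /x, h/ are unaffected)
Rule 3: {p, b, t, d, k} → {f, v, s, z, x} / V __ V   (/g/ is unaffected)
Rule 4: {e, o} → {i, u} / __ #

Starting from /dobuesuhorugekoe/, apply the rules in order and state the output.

dovuesuorugexoi

Rule 1 (intervocalic h-deletion): /h/ occurs between vowels /u/ and /o/, so it deletes. /dobuesuhorugekoe/ → dobuesuorugekoe.
Rule 2 (regressive voicing assimilation): no segment meets the environment; /dobuesuorugekoe/ is unchanged.
Rule 3 (intervocalic spirantization): /b/ is a stop between vowels /o/ and /u/, so it spirantizes to the fricative [v]. /k/ is a stop between vowels /e/ and /o/, so it spirantizes to the fricative [x]. /dobuesuorugekoe/ → dovuesuorugexoe.
Rule 4 (final vowel raising): /e/ is a mid vowel in word-final position, so it raises to [i]. /dovuesuorugexoe/ → dovuesuorugexoi.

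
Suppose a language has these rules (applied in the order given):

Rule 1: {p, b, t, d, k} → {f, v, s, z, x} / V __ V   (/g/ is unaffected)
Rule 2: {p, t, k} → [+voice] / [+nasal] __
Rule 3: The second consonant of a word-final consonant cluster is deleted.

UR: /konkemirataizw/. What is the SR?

kongemirasaiz

Rule 1 (intervocalic spirantization): /t/ is a stop between vowels /a/ and /a/, so it spirantizes to the fricative [s]. /konkemirataizw/ → konkemirasaizw.
Rule 2 (post-nasal voicing): /k/ is a voiceless stop immediately after the nasal /n/, so it voices to [g]. /konkemirasaizw/ → kongemirasaizw.
Rule 3 (final cluster simplification): /w/ is the second consonant of a word-final cluster /zw/, so it deletes. /kongemirasaizw/ → kongemirasaiz.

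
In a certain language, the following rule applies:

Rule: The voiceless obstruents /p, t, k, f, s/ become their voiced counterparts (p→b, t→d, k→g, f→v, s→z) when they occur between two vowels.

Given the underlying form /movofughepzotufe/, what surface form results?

movovughepzoduve

Scanning /movofughepzotufe/: /f/ is a voiceless obstruent between vowels /o/ and /u/, so it voices to [v]; /p/ at position 10 is not in the conditioning environment; /t/ is a voiceless obstruent between vowels /o/ and /u/, so it voices to [d]; /f/ is a voiceless obstruent between vowels /u/ and /e/, so it voices to [v].
Result: [movovughepzoduve].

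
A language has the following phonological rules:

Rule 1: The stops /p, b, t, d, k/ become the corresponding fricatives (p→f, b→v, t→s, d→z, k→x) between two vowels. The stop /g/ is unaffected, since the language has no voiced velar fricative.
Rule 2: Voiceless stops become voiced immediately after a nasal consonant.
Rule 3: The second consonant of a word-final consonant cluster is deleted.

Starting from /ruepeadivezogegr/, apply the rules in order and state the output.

Rule 1 (intervocalic spirantization): /p/ is a stop between vowels /e/ and /e/, so it spirantizes to the fricative [f]. /d/ is a stop between vowels /a/ and /i/, so it spirantizes to the fricative [z]. /ruepeadivezogegr/ → ruefeazivezogegr.
Rule 2 (post-nasal voicing): no segment meets the environment; /ruefeazivezogegr/ is unchanged.
Rule 3 (final cluster simplification): /r/ is the second consonant of a word-final cluster /gr/, so it deletes. /ruefeazivezogegr/ → ruefeazivezogeg.

ruefeazivezogeg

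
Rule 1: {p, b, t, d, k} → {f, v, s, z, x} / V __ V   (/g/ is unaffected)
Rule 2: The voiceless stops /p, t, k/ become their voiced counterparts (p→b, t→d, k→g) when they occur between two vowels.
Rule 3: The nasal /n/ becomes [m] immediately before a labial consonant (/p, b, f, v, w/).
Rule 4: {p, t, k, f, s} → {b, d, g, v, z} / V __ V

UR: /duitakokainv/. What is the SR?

Rule 1 (intervocalic spirantization): /t/ is a stop between vowels /i/ and /a/, so it spirantizes to the fricative [s]. /k/ is a stop between vowels /a/ and /o/, so it spirantizes to the fricative [x]. /k/ is a stop between vowels /o/ and /a/, so it spirantizes to the fricative [x]. /duitakokainv/ → duisaxoxainv.
Rule 2 (intervocalic voicing): no segment meets the environment; /duisaxoxainv/ is unchanged.
Rule 3 (nasal place assimilation): /n/ precedes the labial consonant /v/, so it assimilates in place to [m]. /duisaxoxainv/ → duisaxoxaimv.
Rule 4 (intervocalic voicing): /s/ is a voiceless obstruent between vowels /i/ and /a/, so it voices to [z]. /duisaxoxaimv/ → duizaxoxaimv.

duizaxoxaimv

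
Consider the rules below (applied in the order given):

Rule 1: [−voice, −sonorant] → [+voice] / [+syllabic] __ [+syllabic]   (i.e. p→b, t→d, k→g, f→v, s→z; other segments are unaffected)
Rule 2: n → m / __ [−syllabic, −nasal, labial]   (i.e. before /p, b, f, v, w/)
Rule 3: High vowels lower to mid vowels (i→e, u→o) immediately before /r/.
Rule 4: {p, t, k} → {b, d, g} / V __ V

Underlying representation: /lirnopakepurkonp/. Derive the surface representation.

lernobageborkomp

Rule 1 (intervocalic voicing): /p/ is a voiceless obstruent between vowels /o/ and /a/, so it voices to [b]. /k/ is a voiceless obstruent between vowels /a/ and /e/, so it voices to [g]. /p/ is a voiceless obstruent between vowels /e/ and /u/, so it voices to [b]. /lirnopakepurkonp/ → lirnobageburkonp.
Rule 2 (nasal place assimilation): /n/ precedes the labial consonant /p/, so it assimilates in place to [m]. /lirnobageburkonp/ → lirnobageburkomp.
Rule 3 (pre-rhotic lowering): /i/ is a high vowel immediately before /r/, so it lowers to [e]. /u/ is a high vowel immediately before /r/, so it lowers to [o]. /lirnobageburkomp/ → lernobageborkomp.
Rule 4 (intervocalic voicing): no segment meets the environment; /lernobageborkomp/ is unchanged.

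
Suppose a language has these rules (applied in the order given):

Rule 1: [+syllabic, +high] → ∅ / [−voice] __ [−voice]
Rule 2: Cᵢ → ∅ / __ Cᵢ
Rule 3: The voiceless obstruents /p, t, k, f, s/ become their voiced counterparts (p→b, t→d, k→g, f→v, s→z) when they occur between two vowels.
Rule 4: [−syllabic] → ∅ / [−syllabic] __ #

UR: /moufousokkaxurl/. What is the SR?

mouvouzogaxur

Rule 1 (high vowel syncope): no segment meets the environment; /moufousokkaxurl/ is unchanged.
Rule 2 (degemination): /kk/ is a geminate; the first /k/ deletes. /moufousokkaxurl/ → moufousokaxurl.
Rule 3 (intervocalic voicing): /f/ is a voiceless obstruent between vowels /u/ and /o/, so it voices to [v]. /s/ is a voiceless obstruent between vowels /u/ and /o/, so it voices to [z]. /k/ is a voiceless obstruent between vowels /o/ and /a/, so it voices to [g]. /moufousokaxurl/ → mouvouzogaxurl.
Rule 4 (final cluster simplification): /l/ is the second consonant of a word-final cluster /rl/, so it deletes. /mouvouzogaxurl/ → mouvouzogaxur.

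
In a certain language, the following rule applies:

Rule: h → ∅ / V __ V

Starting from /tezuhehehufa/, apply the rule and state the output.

/h/ occurs between vowels /u/ and /e/, so it deletes.
/h/ occurs between vowels /e/ and /e/, so it deletes.
/h/ occurs between vowels /e/ and /u/, so it deletes.
Surface form: [tezueeufa].

tezueeufa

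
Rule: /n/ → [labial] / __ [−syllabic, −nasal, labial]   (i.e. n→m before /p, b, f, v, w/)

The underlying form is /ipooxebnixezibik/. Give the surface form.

ipooxebnixezibik

No segment of /ipooxebnixezibik/ meets the structural description of the rule, so the form surfaces unchanged.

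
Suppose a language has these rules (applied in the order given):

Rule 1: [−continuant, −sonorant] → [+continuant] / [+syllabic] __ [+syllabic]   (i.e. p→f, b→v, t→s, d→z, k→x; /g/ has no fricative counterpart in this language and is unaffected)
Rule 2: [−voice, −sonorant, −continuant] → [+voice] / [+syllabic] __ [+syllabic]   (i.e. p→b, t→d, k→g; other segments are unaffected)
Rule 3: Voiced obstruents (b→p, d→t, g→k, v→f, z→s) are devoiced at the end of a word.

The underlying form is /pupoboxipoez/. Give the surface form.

pufovoxifoes

Rule 1 (intervocalic spirantization): /p/ is a stop between vowels /u/ and /o/, so it spirantizes to the fricative [f]. /b/ is a stop between vowels /o/ and /o/, so it spirantizes to the fricative [v]. /p/ is a stop between vowels /i/ and /o/, so it spirantizes to the fricative [f]. /pupoboxipoez/ → pufovoxifoez.
Rule 2 (intervocalic voicing): no segment meets the environment; /pufovoxifoez/ is unchanged.
Rule 3 (final devoicing): /z/ is a voiced obstruent in word-final position, so it devoices to [s]. /pufovoxifoez/ → pufovoxifoes.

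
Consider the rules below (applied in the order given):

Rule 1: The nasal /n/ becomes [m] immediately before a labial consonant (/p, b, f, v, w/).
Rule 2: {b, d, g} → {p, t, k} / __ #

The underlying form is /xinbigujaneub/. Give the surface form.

ximbigujaneup

Rule 1 (nasal place assimilation): /n/ precedes the labial consonant /b/, so it assimilates in place to [m]. /xinbigujaneub/ → ximbigujaneub.
Rule 2 (final devoicing): /b/ is a voiced stop in word-final position, so it devoices to [p]. /ximbigujaneub/ → ximbigujaneup.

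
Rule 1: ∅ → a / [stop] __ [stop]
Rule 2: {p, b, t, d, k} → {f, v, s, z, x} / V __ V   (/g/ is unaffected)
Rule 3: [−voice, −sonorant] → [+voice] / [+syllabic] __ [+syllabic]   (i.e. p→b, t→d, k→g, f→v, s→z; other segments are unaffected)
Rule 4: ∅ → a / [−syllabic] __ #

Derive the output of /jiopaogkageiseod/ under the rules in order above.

jiovaogaxageizeoda

Rule 1 (stop-cluster a-epenthesis): /g/ and /k/ form a stop–stop cluster, so [a] is inserted between them. /jiopaogkageiseod/ → jiopaogakageiseod.
Rule 2 (intervocalic spirantization): /p/ is a stop between vowels /o/ and /a/, so it spirantizes to the fricative [f]. /k/ is a stop between vowels /a/ and /a/, so it spirantizes to the fricative [x]. /jiopaogakageiseod/ → jiofaogaxageiseod.
Rule 3 (intervocalic voicing): /f/ is a voiceless obstruent between vowels /o/ and /a/, so it voices to [v]. /s/ is a voiceless obstruent between vowels /i/ and /e/, so it voices to [z]. /jiofaogaxageiseod/ → jiovaogaxageizeod.
Rule 4 (final a-epenthesis): the form ends in the consonant /d/, so [a] is inserted word-finally. /jiovaogaxageizeod/ → jiovaogaxageizeoda.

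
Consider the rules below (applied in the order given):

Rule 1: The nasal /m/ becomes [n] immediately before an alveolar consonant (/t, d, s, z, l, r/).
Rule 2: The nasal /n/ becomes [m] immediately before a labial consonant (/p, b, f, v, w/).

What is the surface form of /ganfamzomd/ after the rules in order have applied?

Rule 1 (nasal place assimilation): /m/ precedes the alveolar consonant /z/, so it assimilates in place to [n]. /m/ precedes the alveolar consonant /d/, so it assimilates in place to [n]. /ganfamzomd/ → ganfanzond.
Rule 2 (nasal place assimilation): /n/ precedes the labial consonant /f/, so it assimilates in place to [m]. /ganfanzond/ → gamfanzond.

gamfanzond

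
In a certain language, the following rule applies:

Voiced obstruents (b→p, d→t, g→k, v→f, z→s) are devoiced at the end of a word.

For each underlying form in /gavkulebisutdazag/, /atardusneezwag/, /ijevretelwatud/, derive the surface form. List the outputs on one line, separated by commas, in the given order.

/gavkulebisutdazag/: /g/ is a voiced obstruent in word-final position, so it devoices to [k]. → [gavkulebisutdazak].
/atardusneezwag/: /g/ is a voiced obstruent in word-final position, so it devoices to [k]. → [atardusneezwak].
/ijevretelwatud/: /d/ is a voiced obstruent in word-final position, so it devoices to [t]. → [ijevretelwatut].

gavkulebisutdazak, atardusneezwak, ijevretelwatut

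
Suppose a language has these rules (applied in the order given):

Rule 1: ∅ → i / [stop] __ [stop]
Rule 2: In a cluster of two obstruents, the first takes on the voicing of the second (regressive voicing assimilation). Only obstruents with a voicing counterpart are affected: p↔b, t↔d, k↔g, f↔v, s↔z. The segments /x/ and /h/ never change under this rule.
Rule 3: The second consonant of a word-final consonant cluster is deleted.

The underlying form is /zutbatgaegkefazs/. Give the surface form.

zutibatigaegikefas

Rule 1 (stop-cluster i-epenthesis): /t/ and /b/ form a stop–stop cluster, so [i] is inserted between them. /t/ and /g/ form a stop–stop cluster, so [i] is inserted between them. /g/ and /k/ form a stop–stop cluster, so [i] is inserted between them. /zutbatgaegkefazs/ → zutibatigaegikefazs.
Rule 2 (regressive voicing assimilation): /z/ precedes the voiceless obstruent /s/, so it devoices to [s] by assimilation. /zutibatigaegikefazs/ → zutibatigaegikefass.
Rule 3 (final cluster simplification): /s/ is the second consonant of a word-final cluster /ss/, so it deletes. /zutibatigaegikefass/ → zutibatigaegikefas.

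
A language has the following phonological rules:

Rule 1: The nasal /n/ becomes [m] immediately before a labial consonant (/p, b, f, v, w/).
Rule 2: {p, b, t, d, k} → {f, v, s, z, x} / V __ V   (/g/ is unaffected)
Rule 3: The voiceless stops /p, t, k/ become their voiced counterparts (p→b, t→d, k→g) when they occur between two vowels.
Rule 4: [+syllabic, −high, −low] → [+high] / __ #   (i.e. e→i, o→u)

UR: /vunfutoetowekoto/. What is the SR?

vumfusoesowexosu

Rule 1 (nasal place assimilation): /n/ precedes the labial consonant /f/, so it assimilates in place to [m]. /vunfutoetowekoto/ → vumfutoetowekoto.
Rule 2 (intervocalic spirantization): /t/ is a stop between vowels /u/ and /o/, so it spirantizes to the fricative [s]. /t/ is a stop between vowels /e/ and /o/, so it spirantizes to the fricative [s]. /k/ is a stop between vowels /e/ and /o/, so it spirantizes to the fricative [x]. /t/ is a stop between vowels /o/ and /o/, so it spirantizes to the fricative [s]. /vumfutoetowekoto/ → vumfusoesowexoso.
Rule 3 (intervocalic voicing): no segment meets the environment; /vumfusoesowexoso/ is unchanged.
Rule 4 (final vowel raising): /o/ is a mid vowel in word-final position, so it raises to [u]. /vumfusoesowexoso/ → vumfusoesowexosu.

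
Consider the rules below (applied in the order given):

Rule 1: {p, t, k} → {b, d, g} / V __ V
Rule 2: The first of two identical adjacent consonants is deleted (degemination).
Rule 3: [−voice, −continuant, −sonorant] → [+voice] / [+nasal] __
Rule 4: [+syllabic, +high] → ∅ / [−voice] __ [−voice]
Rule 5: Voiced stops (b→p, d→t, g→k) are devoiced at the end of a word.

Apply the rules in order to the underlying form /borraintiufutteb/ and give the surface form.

boraindiuftep

Rule 1 (intervocalic voicing): no segment meets the environment; /borraintiufutteb/ is unchanged.
Rule 2 (degemination): /rr/ is a geminate; the first /r/ deletes. /tt/ is a geminate; the first /t/ deletes. /borraintiufutteb/ → boraintiufuteb.
Rule 3 (post-nasal voicing): /t/ is a voiceless stop immediately after the nasal /n/, so it voices to [d]. /boraintiufuteb/ → boraindiufuteb.
Rule 4 (high vowel syncope): /u/ is a high vowel flanked by voiceless consonants /f/ and /t/, so it deletes. /boraindiufuteb/ → boraindiufteb.
Rule 5 (final devoicing): /b/ is a voiced stop in word-final position, so it devoices to [p]. /boraindiufteb/ → boraindiuftep.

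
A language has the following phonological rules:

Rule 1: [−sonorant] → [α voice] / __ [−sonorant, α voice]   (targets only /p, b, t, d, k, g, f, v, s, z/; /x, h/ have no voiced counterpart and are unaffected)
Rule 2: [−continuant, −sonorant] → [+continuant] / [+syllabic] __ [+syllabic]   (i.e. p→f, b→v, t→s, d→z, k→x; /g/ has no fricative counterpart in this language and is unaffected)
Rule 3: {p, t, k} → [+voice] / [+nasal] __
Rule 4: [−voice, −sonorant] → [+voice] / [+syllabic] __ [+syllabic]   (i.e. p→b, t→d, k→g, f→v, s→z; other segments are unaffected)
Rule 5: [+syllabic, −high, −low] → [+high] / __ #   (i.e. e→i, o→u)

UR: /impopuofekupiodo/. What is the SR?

imbovuovexuviozu

Rule 1 (regressive voicing assimilation): no segment meets the environment; /impopuofekupiodo/ is unchanged.
Rule 2 (intervocalic spirantization): /p/ is a stop between vowels /o/ and /u/, so it spirantizes to the fricative [f]. /k/ is a stop between vowels /e/ and /u/, so it spirantizes to the fricative [x]. /p/ is a stop between vowels /u/ and /i/, so it spirantizes to the fricative [f]. /d/ is a stop between vowels /o/ and /o/, so it spirantizes to the fricative [z]. /impopuofekupiodo/ → impofuofexufiozo.
Rule 3 (post-nasal voicing): /p/ is a voiceless stop immediately after the nasal /m/, so it voices to [b]. /impofuofexufiozo/ → imbofuofexufiozo.
Rule 4 (intervocalic voicing): /f/ is a voiceless obstruent between vowels /o/ and /u/, so it voices to [v]. /f/ is a voiceless obstruent between vowels /o/ and /e/, so it voices to [v]. /f/ is a voiceless obstruent between vowels /u/ and /i/, so it voices to [v]. /imbofuofexufiozo/ → imbovuovexuviozo.
Rule 5 (final vowel raising): /o/ is a mid vowel in word-final position, so it raises to [u]. /imbovuovexuviozo/ → imbovuovexuviozu.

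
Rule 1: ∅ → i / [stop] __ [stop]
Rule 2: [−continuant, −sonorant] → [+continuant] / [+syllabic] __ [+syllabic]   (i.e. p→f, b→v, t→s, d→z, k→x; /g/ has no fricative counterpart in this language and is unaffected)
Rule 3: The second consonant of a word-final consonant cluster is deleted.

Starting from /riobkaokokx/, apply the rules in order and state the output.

riovixaoxok

Rule 1 (stop-cluster i-epenthesis): /b/ and /k/ form a stop–stop cluster, so [i] is inserted between them. /riobkaokokx/ → riobikaokokx.
Rule 2 (intervocalic spirantization): /b/ is a stop between vowels /o/ and /i/, so it spirantizes to the fricative [v]. /k/ is a stop between vowels /i/ and /a/, so it spirantizes to the fricative [x]. /k/ is a stop between vowels /o/ and /o/, so it spirantizes to the fricative [x]. /riobikaokokx/ → riovixaoxokx.
Rule 3 (final cluster simplification): /x/ is the second consonant of a word-final cluster /kx/, so it deletes. /riovixaoxokx/ → riovixaoxok.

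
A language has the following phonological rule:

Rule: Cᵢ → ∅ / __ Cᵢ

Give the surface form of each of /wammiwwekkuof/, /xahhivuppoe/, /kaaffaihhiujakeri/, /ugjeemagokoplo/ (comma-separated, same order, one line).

/wammiwwekkuof/: /mm/ is a geminate; the first /m/ deletes. /ww/ is a geminate; the first /w/ deletes. /kk/ is a geminate; the first /k/ deletes. → [wamiwekuof].
/xahhivuppoe/: /hh/ is a geminate; the first /h/ deletes. /pp/ is a geminate; the first /p/ deletes. → [xahivupoe].
/kaaffaihhiujakeri/: /ff/ is a geminate; the first /f/ deletes. /hh/ is a geminate; the first /h/ deletes. → [kaafaihiujakeri].
/ugjeemagokoplo/: the rule's environment is not met; surfaces unchanged as [ugjeemagokoplo].

wamiwekuof, xahivupoe, kaafaihiujakeri, ugjeemagokoplo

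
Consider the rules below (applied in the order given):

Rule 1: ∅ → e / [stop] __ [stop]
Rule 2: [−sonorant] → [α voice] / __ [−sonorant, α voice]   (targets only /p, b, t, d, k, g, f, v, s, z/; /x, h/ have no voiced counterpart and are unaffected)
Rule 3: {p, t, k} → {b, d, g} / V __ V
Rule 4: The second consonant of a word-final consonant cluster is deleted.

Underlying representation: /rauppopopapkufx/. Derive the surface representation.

raubebobobabeguf

Rule 1 (stop-cluster e-epenthesis): /p/ and /p/ form a stop–stop cluster, so [e] is inserted between them. /p/ and /k/ form a stop–stop cluster, so [e] is inserted between them. /rauppopopapkufx/ → raupepopopapekufx.
Rule 2 (regressive voicing assimilation): no segment meets the environment; /raupepopopapekufx/ is unchanged.
Rule 3 (intervocalic voicing): /p/ is a voiceless stop between vowels /u/ and /e/, so it voices to [b]. /p/ is a voiceless stop between vowels /e/ and /o/, so it voices to [b]. /p/ is a voiceless stop between vowels /o/ and /o/, so it voices to [b]. /p/ is a voiceless stop between vowels /o/ and /a/, so it voices to [b]. /p/ is a voiceless stop between vowels /a/ and /e/, so it voices to [b]. /k/ is a voiceless stop between vowels /e/ and /u/, so it voices to [g]. /raupepopopapekufx/ → raubebobobabegufx.
Rule 4 (final cluster simplification): /x/ is the second consonant of a word-final cluster /fx/, so it deletes. /raubebobobabegufx/ → raubebobobabeguf.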